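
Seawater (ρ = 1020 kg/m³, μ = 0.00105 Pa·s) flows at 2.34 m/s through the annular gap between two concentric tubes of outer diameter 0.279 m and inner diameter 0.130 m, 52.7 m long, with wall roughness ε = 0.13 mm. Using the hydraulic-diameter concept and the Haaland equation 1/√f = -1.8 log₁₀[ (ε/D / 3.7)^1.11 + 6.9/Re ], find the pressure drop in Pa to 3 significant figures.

Hydraulic diameter D_h = 4A/P = D_o - D_i = 0.279 - 0.13 = 0.149 m.
Re = ρVD_h/μ = 1020·2.34·0.149/0.00105 = 3.387e+05.
ε/D_h = 0.00013/0.149 = 0.000872; Haaland gives 1/√f = -1.8 log₁₀[9.41e-05+2.04e-05] = 7.094, so f = 0.01987.
ΔP = f(L/D_h)(ρV²/2) = 0.01987·52.7/0.149·2793 = 1.962e+04 Pa.

ΔP ≈ 19600 Pa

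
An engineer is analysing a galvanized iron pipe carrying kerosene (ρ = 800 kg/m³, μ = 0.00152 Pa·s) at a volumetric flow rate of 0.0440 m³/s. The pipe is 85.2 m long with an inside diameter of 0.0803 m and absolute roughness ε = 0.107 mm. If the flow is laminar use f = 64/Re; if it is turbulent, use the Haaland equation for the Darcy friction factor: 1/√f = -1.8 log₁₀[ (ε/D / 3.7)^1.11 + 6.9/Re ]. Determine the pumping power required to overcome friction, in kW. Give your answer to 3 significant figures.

P ≈ 30.6 kW

Cross-sectional area A = πD²/4 = π(0.0803)²/4 = 0.005064 m²; mean velocity V = Q/A = 0.044/0.005064 = 8.688 m/s.
Reynolds number Re = ρVD/μ = 800 · 8.688 · 0.0803 / 0.00152 = 3.672e+05.
Re > 4000 → turbulent. Relative roughness ε/D = 0.000107/0.0803 = 0.00133. Haaland: 1/√f = -1.8 log₁₀[(0.00133/3.7)^1.11 + 6.9/3.672e+05] = -1.8 log₁₀[0.000151 + 1.88e-05] = 6.788, so f = 0.0217.
Darcy-Weisbach: ΔP = f(L/D)(ρV²/2) = 0.0217·(85.2/0.0803)·(800·8.688²/2) = 0.0217·1061·3.019e+04 = 6.952e+05 Pa.
Pumping power P = QΔP = 0.044·6.952e+05 = 30590 W = 30.6 kW.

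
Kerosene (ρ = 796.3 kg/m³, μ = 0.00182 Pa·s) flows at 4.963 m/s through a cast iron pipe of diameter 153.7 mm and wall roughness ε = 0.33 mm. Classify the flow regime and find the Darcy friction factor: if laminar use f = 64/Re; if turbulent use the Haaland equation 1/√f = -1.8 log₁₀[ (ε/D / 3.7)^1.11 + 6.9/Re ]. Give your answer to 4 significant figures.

Re = ρVD/μ = 796.3·4.963·0.1537/0.00182 = 3.338e+05.
Re > 4000 → turbulent. ε/D = 0.00033/0.1537 = 0.00215; Haaland: 1/√f = -1.8 log₁₀[0.000256 + 2.07e-05] = 6.405, so f = 0.02437.

f ≈ 0.02437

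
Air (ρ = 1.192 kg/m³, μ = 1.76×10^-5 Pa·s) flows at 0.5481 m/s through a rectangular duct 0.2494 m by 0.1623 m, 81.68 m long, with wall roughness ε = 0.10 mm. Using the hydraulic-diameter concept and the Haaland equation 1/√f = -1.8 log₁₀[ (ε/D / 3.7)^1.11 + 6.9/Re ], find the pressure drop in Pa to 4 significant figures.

Hydraulic diameter D_h = 4A/P = 4·(0.2494·0.1623)/(2·(0.2494+0.1623)) = 0.1619/0.8234 = 0.1966 m.
Re = ρVD_h/μ = 1.192·0.5481·0.1966/1.76e-05 = 7299.
ε/D_h = 0.0001/0.1966 = 0.000509; Haaland gives 1/√f = -1.8 log₁₀[5.17e-05+0.000945] = 5.402, so f = 0.03426.
ΔP = f(L/D_h)(ρV²/2) = 0.03426·81.68/0.1966·0.179 = 2.548 Pa.

ΔP ≈ 2.548 Pa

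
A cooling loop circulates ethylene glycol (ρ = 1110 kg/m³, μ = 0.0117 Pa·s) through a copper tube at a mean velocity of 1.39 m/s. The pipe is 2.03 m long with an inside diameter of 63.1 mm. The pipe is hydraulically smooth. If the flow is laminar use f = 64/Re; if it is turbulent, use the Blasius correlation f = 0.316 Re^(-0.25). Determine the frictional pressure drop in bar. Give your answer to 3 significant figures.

Reynolds number Re = ρVD/μ = 1110 · 1.39 · 0.0631 / 0.0117 = 8321.
Re > 4000 → turbulent. Smooth-pipe (Blasius): f = 0.316 Re^(-0.25) = 0.316/(8321)^0.25 = 0.03309.
Darcy-Weisbach: ΔP = f(L/D)(ρV²/2) = 0.03309·(2.03/0.0631)·(1110·1.39²/2) = 0.03309·32.17·1072 = 1141 Pa.
ΔP = 1141 Pa = 0.0114 bar.

ΔP ≈ 0.0114 bar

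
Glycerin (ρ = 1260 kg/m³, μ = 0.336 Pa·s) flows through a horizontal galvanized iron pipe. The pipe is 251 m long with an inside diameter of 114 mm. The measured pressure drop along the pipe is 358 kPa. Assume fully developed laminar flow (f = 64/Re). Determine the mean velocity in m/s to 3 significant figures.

For laminar flow, f = 64/Re with Re = ρVD/μ, so Darcy-Weisbach reduces to ΔP = 32μLV/D². Solving for V: V = ΔP·D²/(32μL) = 3.58e+05·(0.114)²/(32·0.336·251) = 1.724 m/s.
Check: Re = ρVD/μ = 1260·1.724·0.114/0.336 = 737 < 2300, so the laminar assumption holds.

V ≈ 1.72 m/s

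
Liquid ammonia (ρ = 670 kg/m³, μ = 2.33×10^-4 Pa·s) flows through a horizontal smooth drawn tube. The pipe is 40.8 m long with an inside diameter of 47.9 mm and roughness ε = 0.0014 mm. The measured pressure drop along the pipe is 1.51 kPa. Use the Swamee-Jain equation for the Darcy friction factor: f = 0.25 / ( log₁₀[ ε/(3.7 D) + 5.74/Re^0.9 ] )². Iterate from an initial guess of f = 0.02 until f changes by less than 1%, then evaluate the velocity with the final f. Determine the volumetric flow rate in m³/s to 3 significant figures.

Q ≈ 9.44×10^-4 m³/s

Rearranging Darcy-Weisbach: V = √(2·ΔP·D/(f·L·ρ)). With ε/D = 1.4e-06/0.0479 = 2.92e-05, iterate starting from f = 0.02:
  f = 0.02 → V = √(2·1510·0.0479/(0.02·40.8·670)) = 0.5144 m/s; Re = ρVD/μ = 7.085e+04; f → 0.01937
  f = 0.01937 → V = 0.5227 m/s; Re = 7.2e+04; f → 0.0193
Converged (Δf/f < 1%). With the final f = 0.0193: V = √(2·1510·0.0479/(0.0193·40.8·670)) = 0.5236 m/s.
Q = V·A = 0.5236·(π/4·0.0479²) = 0.0009435 m³/s = 9.44×10^-4 m³/s.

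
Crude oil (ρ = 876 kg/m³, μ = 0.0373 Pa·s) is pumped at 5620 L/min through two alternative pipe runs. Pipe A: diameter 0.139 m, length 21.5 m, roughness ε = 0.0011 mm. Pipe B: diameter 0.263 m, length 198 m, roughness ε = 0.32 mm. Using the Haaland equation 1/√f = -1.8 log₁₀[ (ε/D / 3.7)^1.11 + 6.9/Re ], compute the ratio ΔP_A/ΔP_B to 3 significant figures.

Pipe A: V = Q/A = 0.09367/0.01517 = 6.173 m/s; Re = 2.015e+04; ε/D = 7.91e-06; Haaland → f = 0.02571; ΔP_A = f(L/D)(ρV²/2) = 6.636e+04 Pa.
Pipe B: V = Q/A = 0.09367/0.05433 = 1.724 m/s; Re = 1.065e+04; ε/D = 0.00122; Haaland → f = 0.032; ΔP_B = f(L/D)(ρV²/2) = 3.137e+04 Pa.
ΔP_A/ΔP_B = 6.636e+04/3.137e+04 = 2.12.

ΔP_A/ΔP_B ≈ 2.12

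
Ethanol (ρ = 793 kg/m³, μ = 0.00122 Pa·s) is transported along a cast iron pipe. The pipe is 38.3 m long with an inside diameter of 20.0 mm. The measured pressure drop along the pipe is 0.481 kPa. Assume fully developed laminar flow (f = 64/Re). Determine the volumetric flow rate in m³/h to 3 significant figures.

Q ≈ 0.146 m³/h

For laminar flow, f = 64/Re with Re = ρVD/μ, so Darcy-Weisbach reduces to ΔP = 32μLV/D². Solving for V: V = ΔP·D²/(32μL) = 481·(0.02)²/(32·0.00122·38.3) = 0.1287 m/s.
Check: Re = ρVD/μ = 793·0.1287·0.02/0.00122 = 1673 < 2300, so the laminar assumption holds.
Q = V·A = 0.1287·(π/4·0.02²) = 4.042e-05 m³/s = 0.146 m³/h.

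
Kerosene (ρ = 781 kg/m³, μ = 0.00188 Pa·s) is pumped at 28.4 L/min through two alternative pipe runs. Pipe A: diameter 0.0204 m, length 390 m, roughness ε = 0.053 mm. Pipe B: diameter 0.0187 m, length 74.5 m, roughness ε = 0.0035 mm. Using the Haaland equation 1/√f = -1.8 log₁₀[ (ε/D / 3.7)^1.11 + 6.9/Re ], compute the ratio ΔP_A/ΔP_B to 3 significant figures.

ΔP_A/ΔP_B ≈ 3.89

Pipe A: V = Q/A = 0.0004733/0.0003269 = 1.448 m/s; Re = 1.227e+04; ε/D = 0.0026; Haaland → f = 0.03304; ΔP_A = f(L/D)(ρV²/2) = 5.173e+05 Pa.
Pipe B: V = Q/A = 0.0004733/0.0002746 = 1.723 m/s; Re = 1.339e+04; ε/D = 0.000187; Haaland → f = 0.0288; ΔP_B = f(L/D)(ρV²/2) = 1.331e+05 Pa.
ΔP_A/ΔP_B = 5.173e+05/1.331e+05 = 3.89.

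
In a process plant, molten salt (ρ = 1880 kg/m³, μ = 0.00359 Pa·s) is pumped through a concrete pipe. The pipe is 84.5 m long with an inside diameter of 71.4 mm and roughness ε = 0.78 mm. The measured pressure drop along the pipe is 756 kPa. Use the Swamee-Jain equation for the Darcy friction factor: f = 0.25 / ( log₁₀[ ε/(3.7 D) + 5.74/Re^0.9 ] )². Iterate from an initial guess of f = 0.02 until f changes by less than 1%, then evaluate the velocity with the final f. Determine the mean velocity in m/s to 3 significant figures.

Rearranging Darcy-Weisbach: V = √(2·ΔP·D/(f·L·ρ)). With ε/D = 0.00078/0.0714 = 0.0109, iterate starting from f = 0.02:
  f = 0.02 → V = √(2·7.56e+05·0.0714/(0.02·84.5·1880)) = 5.829 m/s; Re = ρVD/μ = 2.18e+05; f → 0.03947
  f = 0.03947 → V = 4.149 m/s; Re = 1.551e+05; f → 0.03961
Converged (Δf/f < 1%). With the final f = 0.03961: V = √(2·7.56e+05·0.0714/(0.03961·84.5·1880)) = 4.142 m/s.

V ≈ 4.14 m/s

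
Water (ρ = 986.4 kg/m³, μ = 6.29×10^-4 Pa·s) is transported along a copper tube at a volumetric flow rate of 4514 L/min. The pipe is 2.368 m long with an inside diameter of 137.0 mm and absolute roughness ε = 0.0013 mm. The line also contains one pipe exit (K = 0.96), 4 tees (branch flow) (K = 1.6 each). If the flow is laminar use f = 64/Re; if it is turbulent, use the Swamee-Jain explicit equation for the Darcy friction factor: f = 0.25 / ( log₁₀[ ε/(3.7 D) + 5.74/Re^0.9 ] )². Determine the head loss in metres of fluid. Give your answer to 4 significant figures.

h_f ≈ 10.04 m

Q = 4514 L/min = 4514/60000 = 0.07523 m³/s.
Cross-sectional area A = πD²/4 = π(0.137)²/4 = 0.01474 m²; mean velocity V = Q/A = 0.07523/0.01474 = 5.104 m/s.
Reynolds number Re = ρVD/μ = 986.4 · 5.104 · 0.137 / 0.000629 = 1.096e+06.
Re > 4000 → turbulent. Relative roughness ε/D = 1.3e-06/0.137 = 9.49e-06. Swamee-Jain: f = 0.25/(log₁₀[9.49e-06/3.7 + 5.74/1.096e+06^0.9])² = 0.25/(log₁₀[2.56e-06 + 2.1e-05])² = 0.25/(-4.627)² = 0.01168.
Total minor-loss coefficient ΣK = 1·0.96 + 4·1.6 = 7.36.
ΔP = [f·L/D + ΣK]·(ρV²/2) = [0.01168·2.368/0.137 + 7.36]·(986.4·5.104²/2) = [0.2018 + 7.36]·1.285e+04 = 9.714e+04 Pa.
Head loss h_f = ΔP/(ρg) = 9.714e+04/(986.4·9.81) = 10.04 m.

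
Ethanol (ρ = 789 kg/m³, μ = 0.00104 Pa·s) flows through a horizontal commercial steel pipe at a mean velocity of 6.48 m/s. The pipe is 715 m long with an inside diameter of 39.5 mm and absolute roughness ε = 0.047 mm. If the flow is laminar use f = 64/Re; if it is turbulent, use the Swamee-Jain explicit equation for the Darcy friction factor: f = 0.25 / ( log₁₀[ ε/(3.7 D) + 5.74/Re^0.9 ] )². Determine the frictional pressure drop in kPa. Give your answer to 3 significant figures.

Reynolds number Re = ρVD/μ = 789 · 6.48 · 0.0395 / 0.00104 = 1.942e+05.
Re > 4000 → turbulent. Relative roughness ε/D = 4.7e-05/0.0395 = 0.00119. Swamee-Jain: f = 0.25/(log₁₀[0.00119/3.7 + 5.74/1.942e+05^0.9])² = 0.25/(log₁₀[0.000322 + 9.99e-05])² = 0.25/(-3.375)² = 0.02194.
Darcy-Weisbach: ΔP = f(L/D)(ρV²/2) = 0.02194·(715/0.0395)·(789·6.48²/2) = 0.02194·1.81e+04·1.657e+04 = 6.58e+06 Pa.
ΔP = 6.58e+06 Pa = 6580 kPa.

ΔP ≈ 6580 kPa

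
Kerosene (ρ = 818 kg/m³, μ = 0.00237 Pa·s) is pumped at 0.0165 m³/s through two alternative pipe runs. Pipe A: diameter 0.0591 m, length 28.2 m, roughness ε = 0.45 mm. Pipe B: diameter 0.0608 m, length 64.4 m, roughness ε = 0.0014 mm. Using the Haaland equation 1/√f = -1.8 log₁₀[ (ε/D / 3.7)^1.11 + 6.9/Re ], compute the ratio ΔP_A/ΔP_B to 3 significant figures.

Pipe A: V = Q/A = 0.0165/0.002743 = 6.015 m/s; Re = 1.227e+05; ε/D = 0.00761; Haaland → f = 0.03524; ΔP_A = f(L/D)(ρV²/2) = 2.488e+05 Pa.
Pipe B: V = Q/A = 0.0165/0.002903 = 5.683 m/s; Re = 1.193e+05; ε/D = 2.3e-05; Haaland → f = 0.01729; ΔP_B = f(L/D)(ρV²/2) = 2.419e+05 Pa.
ΔP_A/ΔP_B = 2.488e+05/2.419e+05 = 1.03.

ΔP_A/ΔP_B ≈ 1.03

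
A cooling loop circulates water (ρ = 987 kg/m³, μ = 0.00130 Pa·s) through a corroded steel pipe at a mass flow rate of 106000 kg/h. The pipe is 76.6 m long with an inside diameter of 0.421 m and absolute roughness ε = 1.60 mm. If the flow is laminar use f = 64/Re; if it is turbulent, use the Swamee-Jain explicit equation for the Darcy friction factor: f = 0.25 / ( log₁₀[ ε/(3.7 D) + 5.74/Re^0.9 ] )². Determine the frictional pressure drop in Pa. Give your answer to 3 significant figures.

ṁ = 106000 kg/h = 106000/3600 = 29.44 kg/s.
A = πD²/4 = π(0.421)²/4 = 0.1392 m²; mean velocity V = ṁ/(ρA) = 29.44/(987 · 0.1392) = 0.2143 m/s.
Reynolds number Re = ρVD/μ = 987 · 0.2143 · 0.421 / 0.0013 = 6.85e+04.
Re > 4000 → turbulent. Relative roughness ε/D = 0.0016/0.421 = 0.0038. Swamee-Jain: f = 0.25/(log₁₀[0.0038/3.7 + 5.74/6.85e+04^0.9])² = 0.25/(log₁₀[0.00103 + 0.000255])² = 0.25/(-2.892)² = 0.02989.
Darcy-Weisbach: ΔP = f(L/D)(ρV²/2) = 0.02989·(76.6/0.421)·(987·0.2143²/2) = 0.02989·181.9·22.66 = 123.3 Pa.

ΔP ≈ 123 Pa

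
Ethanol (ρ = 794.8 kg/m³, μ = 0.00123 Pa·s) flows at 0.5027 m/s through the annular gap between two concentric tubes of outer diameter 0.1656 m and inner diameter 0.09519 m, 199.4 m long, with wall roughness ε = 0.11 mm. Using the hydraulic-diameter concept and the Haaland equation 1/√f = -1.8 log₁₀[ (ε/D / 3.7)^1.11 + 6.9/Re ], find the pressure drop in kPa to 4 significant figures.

ΔP ≈ 7.975 kPa

Hydraulic diameter D_h = 4A/P = D_o - D_i = 0.1656 - 0.09519 = 0.07041 m.
Re = ρVD_h/μ = 794.8·0.5027·0.07041/0.00123 = 2.287e+04.
ε/D_h = 0.00011/0.07041 = 0.00156; Haaland gives 1/√f = -1.8 log₁₀[0.00018+0.000302] = 5.972, so f = 0.02804.
ΔP = f(L/D_h)(ρV²/2) = 0.02804·199.4/0.07041·100.4 = 7975 Pa.
ΔP = 7.975 kPa.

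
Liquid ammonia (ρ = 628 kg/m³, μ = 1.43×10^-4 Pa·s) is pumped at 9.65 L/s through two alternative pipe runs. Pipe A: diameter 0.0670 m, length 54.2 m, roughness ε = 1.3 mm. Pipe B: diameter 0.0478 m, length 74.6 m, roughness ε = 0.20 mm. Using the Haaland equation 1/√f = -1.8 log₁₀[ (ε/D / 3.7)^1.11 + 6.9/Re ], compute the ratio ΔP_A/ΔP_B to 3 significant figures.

ΔP_A/ΔP_B ≈ 0.224

Pipe A: V = Q/A = 0.00965/0.003526 = 2.737 m/s; Re = 8.054e+05; ε/D = 0.0194; Haaland → f = 0.04822; ΔP_A = f(L/D)(ρV²/2) = 9.176e+04 Pa.
Pipe B: V = Q/A = 0.00965/0.001795 = 5.378 m/s; Re = 1.129e+06; ε/D = 0.00418; Haaland → f = 0.02894; ΔP_B = f(L/D)(ρV²/2) = 4.101e+05 Pa.
ΔP_A/ΔP_B = 9.176e+04/4.101e+05 = 0.224.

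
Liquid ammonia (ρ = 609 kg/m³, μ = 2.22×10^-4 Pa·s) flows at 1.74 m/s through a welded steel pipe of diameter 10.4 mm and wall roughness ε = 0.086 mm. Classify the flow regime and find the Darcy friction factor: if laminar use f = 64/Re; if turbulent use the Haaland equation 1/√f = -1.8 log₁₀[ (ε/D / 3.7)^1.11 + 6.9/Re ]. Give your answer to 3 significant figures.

f ≈ 0.0369

Re = ρVD/μ = 609·1.74·0.0104/0.000222 = 4.964e+04.
Re > 4000 → turbulent. ε/D = 8.6e-05/0.0104 = 0.00827; Haaland: 1/√f = -1.8 log₁₀[0.00114 + 0.000139] = 5.206, so f = 0.03689.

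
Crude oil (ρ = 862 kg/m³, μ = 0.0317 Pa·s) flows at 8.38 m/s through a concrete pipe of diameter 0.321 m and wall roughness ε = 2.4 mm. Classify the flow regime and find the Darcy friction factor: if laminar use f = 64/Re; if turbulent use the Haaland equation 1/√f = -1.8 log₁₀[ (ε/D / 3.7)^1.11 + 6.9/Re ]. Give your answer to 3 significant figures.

f ≈ 0.0354

Re = ρVD/μ = 862·8.38·0.321/0.0317 = 7.315e+04.
Re > 4000 → turbulent. ε/D = 0.0024/0.321 = 0.00748; Haaland: 1/√f = -1.8 log₁₀[0.00102 + 9.43e-05] = 5.315, so f = 0.03541.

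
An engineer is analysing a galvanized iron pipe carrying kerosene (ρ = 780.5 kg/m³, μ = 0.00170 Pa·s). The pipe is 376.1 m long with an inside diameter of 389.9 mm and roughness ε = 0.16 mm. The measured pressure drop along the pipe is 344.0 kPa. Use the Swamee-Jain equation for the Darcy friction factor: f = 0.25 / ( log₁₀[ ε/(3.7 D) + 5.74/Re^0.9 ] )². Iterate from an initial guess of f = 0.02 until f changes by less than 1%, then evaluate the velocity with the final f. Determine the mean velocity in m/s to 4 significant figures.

V ≈ 7.439 m/s

Rearranging Darcy-Weisbach: V = √(2·ΔP·D/(f·L·ρ)). With ε/D = 0.00016/0.3899 = 0.00041, iterate starting from f = 0.02:
  f = 0.02 → V = √(2·3.44e+05·0.3899/(0.02·376.1·780.5)) = 6.76 m/s; Re = ρVD/μ = 1.21e+06; f → 0.01656
  f = 0.01656 → V = 7.429 m/s; Re = 1.33e+06; f → 0.01651
Converged (Δf/f < 1%). With the final f = 0.01651: V = √(2·3.44e+05·0.3899/(0.01651·376.1·780.5)) = 7.439 m/s.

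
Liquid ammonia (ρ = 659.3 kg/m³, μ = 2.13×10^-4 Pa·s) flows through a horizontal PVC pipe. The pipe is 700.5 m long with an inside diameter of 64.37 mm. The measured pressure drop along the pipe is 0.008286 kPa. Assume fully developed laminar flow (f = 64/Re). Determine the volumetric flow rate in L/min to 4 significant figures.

For laminar flow, f = 64/Re with Re = ρVD/μ, so Darcy-Weisbach reduces to ΔP = 32μLV/D². Solving for V: V = ΔP·D²/(32μL) = 8.286·(0.06437)²/(32·0.000213·700.5) = 0.007191 m/s.
Check: Re = ρVD/μ = 659.3·0.007191·0.06437/0.000213 = 1433 < 2300, so the laminar assumption holds.
Q = V·A = 0.007191·(π/4·0.06437²) = 2.34e-05 m³/s = 1.404 L/min.

Q ≈ 1.404 L/min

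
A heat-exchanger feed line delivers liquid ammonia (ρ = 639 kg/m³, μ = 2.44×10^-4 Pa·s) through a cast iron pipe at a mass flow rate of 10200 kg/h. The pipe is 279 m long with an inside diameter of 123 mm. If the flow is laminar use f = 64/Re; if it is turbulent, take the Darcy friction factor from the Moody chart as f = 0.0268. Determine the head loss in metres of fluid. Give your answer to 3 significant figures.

ṁ = 10200 kg/h = 10200/3600 = 2.833 kg/s.
A = πD²/4 = π(0.123)²/4 = 0.01188 m²; mean velocity V = ṁ/(ρA) = 2.833/(639 · 0.01188) = 0.3732 m/s.
Reynolds number Re = ρVD/μ = 639 · 0.3732 · 0.123 / 0.000244 = 1.202e+05.
Re > 4000 → turbulent; use the Moody-chart value f = 0.0268.
Darcy-Weisbach: ΔP = f(L/D)(ρV²/2) = 0.0268·(279/0.123)·(639·0.3732²/2) = 0.0268·2268·44.49 = 2705 Pa.
Head loss h_f = ΔP/(ρg) = 2705/(639·9.81) = 0.431 m.

h_f ≈ 0.431 m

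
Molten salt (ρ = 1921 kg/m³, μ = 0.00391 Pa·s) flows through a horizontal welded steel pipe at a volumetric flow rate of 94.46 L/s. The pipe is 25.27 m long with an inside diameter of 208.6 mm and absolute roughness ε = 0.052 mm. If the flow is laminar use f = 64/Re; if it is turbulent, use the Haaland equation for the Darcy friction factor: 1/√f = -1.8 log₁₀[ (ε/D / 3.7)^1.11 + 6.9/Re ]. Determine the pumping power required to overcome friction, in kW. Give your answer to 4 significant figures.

Q = 94.46 L/s = 94.46/1000 = 0.09446 m³/s.
Cross-sectional area A = πD²/4 = π(0.2086)²/4 = 0.03418 m²; mean velocity V = Q/A = 0.09446/0.03418 = 2.764 m/s.
Reynolds number Re = ρVD/μ = 1921 · 2.764 · 0.2086 / 0.00391 = 2.833e+05.
Re > 4000 → turbulent. Relative roughness ε/D = 5.2e-05/0.2086 = 0.000249. Haaland: 1/√f = -1.8 log₁₀[(0.000249/3.7)^1.11 + 6.9/2.833e+05] = -1.8 log₁₀[2.34e-05 + 2.44e-05] = 7.777, so f = 0.01653.
Darcy-Weisbach: ΔP = f(L/D)(ρV²/2) = 0.01653·(25.27/0.2086)·(1921·2.764²/2) = 0.01653·121.1·7338 = 1.47e+04 Pa.
Pumping power P = QΔP = 0.09446·1.47e+04 = 1388.1 W = 1.388 kW.

P ≈ 1.388 kW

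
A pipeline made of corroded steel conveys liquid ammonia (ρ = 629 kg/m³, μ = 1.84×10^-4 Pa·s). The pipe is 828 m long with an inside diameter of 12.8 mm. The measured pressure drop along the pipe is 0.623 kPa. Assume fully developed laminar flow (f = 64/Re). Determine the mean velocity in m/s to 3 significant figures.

For laminar flow, f = 64/Re with Re = ρVD/μ, so Darcy-Weisbach reduces to ΔP = 32μLV/D². Solving for V: V = ΔP·D²/(32μL) = 623·(0.0128)²/(32·0.000184·828) = 0.02094 m/s.
Check: Re = ρVD/μ = 629·0.02094·0.0128/0.000184 = 916.1 < 2300, so the laminar assumption holds.

V ≈ 0.0209 m/s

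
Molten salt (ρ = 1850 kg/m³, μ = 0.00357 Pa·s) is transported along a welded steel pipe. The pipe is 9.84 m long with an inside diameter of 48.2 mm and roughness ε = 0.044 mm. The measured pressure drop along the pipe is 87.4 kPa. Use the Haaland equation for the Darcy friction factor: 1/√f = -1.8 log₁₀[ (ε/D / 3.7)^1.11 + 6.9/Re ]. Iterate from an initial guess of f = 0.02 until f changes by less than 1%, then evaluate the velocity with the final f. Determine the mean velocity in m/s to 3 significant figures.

Rearranging Darcy-Weisbach: V = √(2·ΔP·D/(f·L·ρ)). With ε/D = 4.4e-05/0.0482 = 0.000913, iterate starting from f = 0.02:
  f = 0.02 → V = √(2·8.74e+04·0.0482/(0.02·9.84·1850)) = 4.811 m/s; Re = ρVD/μ = 1.202e+05; f → 0.02131
  f = 0.02131 → V = 4.661 m/s; Re = 1.164e+05; f → 0.02137
Converged (Δf/f < 1%). With the final f = 0.02137: V = √(2·8.74e+04·0.0482/(0.02137·9.84·1850)) = 4.654 m/s.

V ≈ 4.65 m/s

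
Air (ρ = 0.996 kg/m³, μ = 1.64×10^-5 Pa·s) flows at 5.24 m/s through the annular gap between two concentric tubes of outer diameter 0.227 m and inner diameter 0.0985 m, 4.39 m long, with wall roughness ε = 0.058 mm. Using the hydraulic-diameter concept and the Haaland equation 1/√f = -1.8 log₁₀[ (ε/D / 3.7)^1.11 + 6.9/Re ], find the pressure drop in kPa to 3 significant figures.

Hydraulic diameter D_h = 4A/P = D_o - D_i = 0.227 - 0.0985 = 0.1285 m.
Re = ρVD_h/μ = 0.996·5.24·0.1285/1.64e-05 = 4.089e+04.
ε/D_h = 5.8e-05/0.1285 = 0.000451; Haaland gives 1/√f = -1.8 log₁₀[4.53e-05+0.000169] = 6.605, so f = 0.02292.
ΔP = f(L/D_h)(ρV²/2) = 0.02292·4.39/0.1285·13.67 = 10.71 Pa.
ΔP = 0.0107 kPa.

ΔP ≈ 0.0107 kPa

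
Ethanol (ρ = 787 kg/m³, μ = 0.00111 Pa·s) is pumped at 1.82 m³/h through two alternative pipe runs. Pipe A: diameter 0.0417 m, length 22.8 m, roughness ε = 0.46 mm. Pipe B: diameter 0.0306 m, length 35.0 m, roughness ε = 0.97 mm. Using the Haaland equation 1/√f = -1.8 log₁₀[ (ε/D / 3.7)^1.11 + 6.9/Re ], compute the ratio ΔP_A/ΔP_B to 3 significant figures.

ΔP_A/ΔP_B ≈ 0.100

Pipe A: V = Q/A = 0.0005056/0.001366 = 0.3702 m/s; Re = 1.094e+04; ε/D = 0.011; Haaland → f = 0.04372; ΔP_A = f(L/D)(ρV²/2) = 1289 Pa.
Pipe B: V = Q/A = 0.0005056/0.0007354 = 0.6874 m/s; Re = 1.491e+04; ε/D = 0.0317; Haaland → f = 0.06061; ΔP_B = f(L/D)(ρV²/2) = 1.289e+04 Pa.
ΔP_A/ΔP_B = 1289/1.289e+04 = 0.100.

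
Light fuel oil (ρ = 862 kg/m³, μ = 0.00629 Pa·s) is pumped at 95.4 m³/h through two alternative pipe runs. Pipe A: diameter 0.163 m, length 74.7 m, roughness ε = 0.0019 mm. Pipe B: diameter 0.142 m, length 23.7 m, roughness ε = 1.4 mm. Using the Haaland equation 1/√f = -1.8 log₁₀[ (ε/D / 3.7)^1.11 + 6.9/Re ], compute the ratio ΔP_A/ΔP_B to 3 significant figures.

ΔP_A/ΔP_B ≈ 0.947

Pipe A: V = Q/A = 0.0265/0.02087 = 1.27 m/s; Re = 2.837e+04; ε/D = 1.17e-05; Haaland → f = 0.02365; ΔP_A = f(L/D)(ρV²/2) = 7533 Pa.
Pipe B: V = Q/A = 0.0265/0.01584 = 1.673 m/s; Re = 3.256e+04; ε/D = 0.00986; Haaland → f = 0.03948; ΔP_B = f(L/D)(ρV²/2) = 7953 Pa.
ΔP_A/ΔP_B = 7533/7953 = 0.947.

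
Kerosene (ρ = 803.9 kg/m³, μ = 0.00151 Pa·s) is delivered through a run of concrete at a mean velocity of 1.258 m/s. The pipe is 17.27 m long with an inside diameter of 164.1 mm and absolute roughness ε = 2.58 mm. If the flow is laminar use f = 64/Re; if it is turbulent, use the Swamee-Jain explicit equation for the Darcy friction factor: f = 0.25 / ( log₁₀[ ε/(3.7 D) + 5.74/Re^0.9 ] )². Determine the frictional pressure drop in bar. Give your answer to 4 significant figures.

Reynolds number Re = ρVD/μ = 803.9 · 1.258 · 0.1641 / 0.00151 = 1.099e+05.
Re > 4000 → turbulent. Relative roughness ε/D = 0.00258/0.1641 = 0.0157. Swamee-Jain: f = 0.25/(log₁₀[0.0157/3.7 + 5.74/1.099e+05^0.9])² = 0.25/(log₁₀[0.00425 + 0.000167])² = 0.25/(-2.355)² = 0.04508.
Darcy-Weisbach: ΔP = f(L/D)(ρV²/2) = 0.04508·(17.27/0.1641)·(803.9·1.258²/2) = 0.04508·105.2·636.1 = 3018 Pa.
ΔP = 3018 Pa = 0.03018 bar.

ΔP ≈ 0.03018 bar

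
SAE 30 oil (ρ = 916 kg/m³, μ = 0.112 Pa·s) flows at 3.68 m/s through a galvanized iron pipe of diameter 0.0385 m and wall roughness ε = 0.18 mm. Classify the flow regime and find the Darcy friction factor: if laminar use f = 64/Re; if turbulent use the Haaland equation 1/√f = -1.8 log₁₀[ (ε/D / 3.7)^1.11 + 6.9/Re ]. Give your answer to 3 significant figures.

Re = ρVD/μ = 916·3.68·0.0385/0.112 = 1159.
Re < 2300 → laminar, so f = 64/Re = 0.05523 (roughness is irrelevant in laminar flow).

f ≈ 0.0552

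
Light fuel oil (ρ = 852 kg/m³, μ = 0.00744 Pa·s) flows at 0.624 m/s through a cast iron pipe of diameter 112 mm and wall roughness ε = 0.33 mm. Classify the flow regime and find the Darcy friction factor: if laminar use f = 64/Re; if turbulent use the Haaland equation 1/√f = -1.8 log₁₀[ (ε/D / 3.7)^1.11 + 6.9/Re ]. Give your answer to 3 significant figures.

f ≈ 0.0364

Re = ρVD/μ = 852·0.624·0.112/0.00744 = 8003.
Re > 4000 → turbulent. ε/D = 0.00033/0.112 = 0.00295; Haaland: 1/√f = -1.8 log₁₀[0.000363 + 0.000862] = 5.241, so f = 0.0364.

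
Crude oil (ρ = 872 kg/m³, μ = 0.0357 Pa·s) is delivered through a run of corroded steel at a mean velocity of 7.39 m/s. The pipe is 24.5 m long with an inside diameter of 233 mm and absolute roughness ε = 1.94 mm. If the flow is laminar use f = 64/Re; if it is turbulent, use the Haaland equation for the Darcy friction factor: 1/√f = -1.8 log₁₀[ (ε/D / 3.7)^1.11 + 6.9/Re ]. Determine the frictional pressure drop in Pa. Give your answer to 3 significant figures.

ΔP ≈ 93100 Pa

Reynolds number Re = ρVD/μ = 872 · 7.39 · 0.233 / 0.0357 = 4.206e+04.
Re > 4000 → turbulent. Relative roughness ε/D = 0.00194/0.233 = 0.00833. Haaland: 1/√f = -1.8 log₁₀[(0.00833/3.7)^1.11 + 6.9/4.206e+04] = -1.8 log₁₀[0.00115 + 0.000164] = 5.186, so f = 0.03718.
Darcy-Weisbach: ΔP = f(L/D)(ρV²/2) = 0.03718·(24.5/0.233)·(872·7.39²/2) = 0.03718·105.2·2.381e+04 = 9.309e+04 Pa.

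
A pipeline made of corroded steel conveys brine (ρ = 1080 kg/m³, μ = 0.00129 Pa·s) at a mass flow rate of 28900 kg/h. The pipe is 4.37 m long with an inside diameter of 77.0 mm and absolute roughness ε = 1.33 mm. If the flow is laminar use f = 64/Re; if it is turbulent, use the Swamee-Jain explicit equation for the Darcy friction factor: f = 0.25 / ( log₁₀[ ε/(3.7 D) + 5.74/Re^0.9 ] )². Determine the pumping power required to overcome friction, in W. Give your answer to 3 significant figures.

P ≈ 27.1 W

ṁ = 28900 kg/h = 28900/3600 = 8.028 kg/s.
A = πD²/4 = π(0.077)²/4 = 0.004657 m²; mean velocity V = ṁ/(ρA) = 8.028/(1080 · 0.004657) = 1.596 m/s.
Reynolds number Re = ρVD/μ = 1080 · 1.596 · 0.077 / 0.00129 = 1.029e+05.
Re > 4000 → turbulent. Relative roughness ε/D = 0.00133/0.077 = 0.0173. Swamee-Jain: f = 0.25/(log₁₀[0.0173/3.7 + 5.74/1.029e+05^0.9])² = 0.25/(log₁₀[0.00467 + 0.000177])² = 0.25/(-2.315)² = 0.04666.
Darcy-Weisbach: ΔP = f(L/D)(ρV²/2) = 0.04666·(4.37/0.077)·(1080·1.596²/2) = 0.04666·56.75·1376 = 3644 Pa.
Q = ṁ/ρ = 8.028/1080 = 0.007433 m³/s.
Pumping power P = QΔP = 0.007433·3644 = 27.08 W = 27.1 W.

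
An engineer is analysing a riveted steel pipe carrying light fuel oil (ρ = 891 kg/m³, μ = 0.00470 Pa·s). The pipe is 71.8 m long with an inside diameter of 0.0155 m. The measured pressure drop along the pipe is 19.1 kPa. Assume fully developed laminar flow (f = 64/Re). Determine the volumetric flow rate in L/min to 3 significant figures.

For laminar flow, f = 64/Re with Re = ρVD/μ, so Darcy-Weisbach reduces to ΔP = 32μLV/D². Solving for V: V = ΔP·D²/(32μL) = 1.91e+04·(0.0155)²/(32·0.0047·71.8) = 0.4249 m/s.
Check: Re = ρVD/μ = 891·0.4249·0.0155/0.0047 = 1249 < 2300, so the laminar assumption holds.
Q = V·A = 0.4249·(π/4·0.0155²) = 8.018e-05 m³/s = 4.81 L/min.

Q ≈ 4.81 L/min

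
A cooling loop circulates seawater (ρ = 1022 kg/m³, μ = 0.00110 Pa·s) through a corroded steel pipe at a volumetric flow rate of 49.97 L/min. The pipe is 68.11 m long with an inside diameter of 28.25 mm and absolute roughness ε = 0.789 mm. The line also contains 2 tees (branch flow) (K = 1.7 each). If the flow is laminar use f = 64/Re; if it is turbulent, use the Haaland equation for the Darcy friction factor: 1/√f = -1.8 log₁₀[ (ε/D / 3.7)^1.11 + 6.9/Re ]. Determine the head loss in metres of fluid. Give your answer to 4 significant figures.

Q = 49.97 L/min = 49.97/60000 = 0.0008328 m³/s.
Cross-sectional area A = πD²/4 = π(0.02825)²/4 = 0.0006268 m²; mean velocity V = Q/A = 0.0008328/0.0006268 = 1.329 m/s.
Reynolds number Re = ρVD/μ = 1022 · 1.329 · 0.02825 / 0.0011 = 3.487e+04.
Re > 4000 → turbulent. Relative roughness ε/D = 0.000789/0.02825 = 0.0279. Haaland: 1/√f = -1.8 log₁₀[(0.0279/3.7)^1.11 + 6.9/3.487e+04] = -1.8 log₁₀[0.00441 + 0.000198] = 4.206, so f = 0.05653.
Total minor-loss coefficient ΣK = 2·1.7 = 3.4.
ΔP = [f·L/D + ΣK]·(ρV²/2) = [0.05653·68.11/0.02825 + 3.4]·(1022·1.329²/2) = [136.3 + 3.4]·902.2 = 1.26e+05 Pa.
Head loss h_f = ΔP/(ρg) = 1.26e+05/(1022·9.81) = 12.57 m.

h_f ≈ 12.57 m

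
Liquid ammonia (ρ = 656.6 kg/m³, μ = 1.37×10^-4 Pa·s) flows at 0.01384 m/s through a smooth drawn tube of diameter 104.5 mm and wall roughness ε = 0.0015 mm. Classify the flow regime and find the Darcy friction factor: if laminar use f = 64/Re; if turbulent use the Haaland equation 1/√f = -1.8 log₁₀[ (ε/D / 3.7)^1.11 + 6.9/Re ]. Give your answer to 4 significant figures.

f ≈ 0.03426

Re = ρVD/μ = 656.6·0.01384·0.1045/0.000137 = 6932.
Re > 4000 → turbulent. ε/D = 1.5e-06/0.1045 = 1.44e-05; Haaland: 1/√f = -1.8 log₁₀[9.85e-07 + 0.000995] = 5.403, so f = 0.03426.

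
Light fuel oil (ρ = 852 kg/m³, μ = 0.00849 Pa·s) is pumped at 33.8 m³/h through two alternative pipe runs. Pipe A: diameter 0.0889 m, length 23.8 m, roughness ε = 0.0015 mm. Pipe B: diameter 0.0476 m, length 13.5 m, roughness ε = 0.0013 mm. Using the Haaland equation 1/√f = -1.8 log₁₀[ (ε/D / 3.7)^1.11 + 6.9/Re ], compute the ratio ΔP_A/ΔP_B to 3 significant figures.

ΔP_A/ΔP_B ≈ 0.0908

Pipe A: V = Q/A = 0.009389/0.006207 = 1.513 m/s; Re = 1.349e+04; ε/D = 1.69e-05; Haaland → f = 0.02851; ΔP_A = f(L/D)(ρV²/2) = 7439 Pa.
Pipe B: V = Q/A = 0.009389/0.00178 = 5.276 m/s; Re = 2.52e+04; ε/D = 2.73e-05; Haaland → f = 0.02436; ΔP_B = f(L/D)(ρV²/2) = 8.193e+04 Pa.
ΔP_A/ΔP_B = 7439/8.193e+04 = 0.0908.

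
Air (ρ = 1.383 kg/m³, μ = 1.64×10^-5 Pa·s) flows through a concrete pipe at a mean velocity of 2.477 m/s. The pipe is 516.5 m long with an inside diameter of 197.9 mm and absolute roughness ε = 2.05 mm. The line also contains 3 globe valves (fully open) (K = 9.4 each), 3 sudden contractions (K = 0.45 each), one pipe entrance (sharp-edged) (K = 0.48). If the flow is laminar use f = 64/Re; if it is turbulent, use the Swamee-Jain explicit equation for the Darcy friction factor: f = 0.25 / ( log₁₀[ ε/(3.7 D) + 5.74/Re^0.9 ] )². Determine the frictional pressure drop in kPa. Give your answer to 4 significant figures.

ΔP ≈ 0.5722 kPa

Reynolds number Re = ρVD/μ = 1.383 · 2.477 · 0.1979 / 1.64e-05 = 4.134e+04.
Re > 4000 → turbulent. Relative roughness ε/D = 0.00205/0.1979 = 0.0104. Swamee-Jain: f = 0.25/(log₁₀[0.0104/3.7 + 5.74/4.134e+04^0.9])² = 0.25/(log₁₀[0.0028 + 0.000402])² = 0.25/(-2.495)² = 0.04017.
Total minor-loss coefficient ΣK = 3·9.4 + 3·0.45 + 1·0.48 = 30.
ΔP = [f·L/D + ΣK]·(ρV²/2) = [0.04017·516.5/0.1979 + 30]·(1.383·2.477²/2) = [104.8 + 30]·4.243 = 572.2 Pa.
ΔP = 572.2 Pa = 0.5722 kPa.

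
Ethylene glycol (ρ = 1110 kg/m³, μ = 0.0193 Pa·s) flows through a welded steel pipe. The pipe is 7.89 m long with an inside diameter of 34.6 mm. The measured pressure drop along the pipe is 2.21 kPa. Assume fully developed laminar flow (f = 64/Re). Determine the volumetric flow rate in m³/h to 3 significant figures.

Q ≈ 1.84 m³/h

For laminar flow, f = 64/Re with Re = ρVD/μ, so Darcy-Weisbach reduces to ΔP = 32μLV/D². Solving for V: V = ΔP·D²/(32μL) = 2210·(0.0346)²/(32·0.0193·7.89) = 0.543 m/s.
Check: Re = ρVD/μ = 1110·0.543·0.0346/0.0193 = 1080 < 2300, so the laminar assumption holds.
Q = V·A = 0.543·(π/4·0.0346²) = 0.0005105 m³/s = 1.84 m³/h.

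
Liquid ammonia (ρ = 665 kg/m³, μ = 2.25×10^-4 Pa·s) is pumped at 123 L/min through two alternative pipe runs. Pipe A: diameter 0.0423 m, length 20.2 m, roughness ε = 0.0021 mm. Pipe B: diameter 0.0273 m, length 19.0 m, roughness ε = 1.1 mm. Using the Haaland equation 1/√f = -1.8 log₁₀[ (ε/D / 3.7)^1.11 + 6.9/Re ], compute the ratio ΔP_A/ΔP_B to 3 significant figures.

Pipe A: V = Q/A = 0.00205/0.001405 = 1.459 m/s; Re = 1.824e+05; ε/D = 4.96e-05; Haaland → f = 0.01609; ΔP_A = f(L/D)(ρV²/2) = 5437 Pa.
Pipe B: V = Q/A = 0.00205/0.0005853 = 3.502 m/s; Re = 2.826e+05; ε/D = 0.0403; Haaland → f = 0.06511; ΔP_B = f(L/D)(ρV²/2) = 1.848e+05 Pa.
ΔP_A/ΔP_B = 5437/1.848e+05 = 0.0294.

ΔP_A/ΔP_B ≈ 0.0294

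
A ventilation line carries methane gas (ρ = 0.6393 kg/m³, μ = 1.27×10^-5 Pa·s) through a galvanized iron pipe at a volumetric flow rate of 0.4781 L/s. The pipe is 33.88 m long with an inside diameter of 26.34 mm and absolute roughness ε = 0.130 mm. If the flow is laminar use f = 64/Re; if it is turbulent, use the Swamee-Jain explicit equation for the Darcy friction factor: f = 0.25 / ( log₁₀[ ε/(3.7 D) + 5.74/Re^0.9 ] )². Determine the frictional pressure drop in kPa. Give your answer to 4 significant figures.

ΔP ≈ 0.01741 kPa

Q = 0.4781 L/s = 0.4781/1000 = 0.0004781 m³/s.
Cross-sectional area A = πD²/4 = π(0.02634)²/4 = 0.0005449 m²; mean velocity V = Q/A = 0.0004781/0.0005449 = 0.8774 m/s.
Reynolds number Re = ρVD/μ = 0.6393 · 0.8774 · 0.02634 / 1.27e-05 = 1163.
Re < 2300 → laminar flow, so f = 64/Re = 64/1163 = 0.05501 (the turbulent correlation is not needed).
Darcy-Weisbach: ΔP = f(L/D)(ρV²/2) = 0.05501·(33.88/0.02634)·(0.6393·0.8774²/2) = 0.05501·1286·0.2461 = 17.41 Pa.
ΔP = 17.41 Pa = 0.01741 kPa.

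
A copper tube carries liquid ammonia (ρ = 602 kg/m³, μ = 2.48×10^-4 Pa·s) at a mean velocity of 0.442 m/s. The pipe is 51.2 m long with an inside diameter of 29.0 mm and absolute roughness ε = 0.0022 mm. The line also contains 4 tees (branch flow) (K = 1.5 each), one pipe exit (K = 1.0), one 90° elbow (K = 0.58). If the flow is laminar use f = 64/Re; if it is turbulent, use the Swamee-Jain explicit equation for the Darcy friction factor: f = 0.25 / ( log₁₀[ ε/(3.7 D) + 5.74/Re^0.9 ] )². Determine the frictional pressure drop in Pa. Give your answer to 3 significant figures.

ΔP ≈ 2880 Pa

Reynolds number Re = ρVD/μ = 602 · 0.442 · 0.029 / 0.000248 = 3.111e+04.
Re > 4000 → turbulent. Relative roughness ε/D = 2.2e-06/0.029 = 7.59e-05. Swamee-Jain: f = 0.25/(log₁₀[7.59e-05/3.7 + 5.74/3.111e+04^0.9])² = 0.25/(log₁₀[2.05e-05 + 0.000519])² = 0.25/(-3.268)² = 0.02341.
Total minor-loss coefficient ΣK = 4·1.5 + 1·1 + 1·0.58 = 7.58.
ΔP = [f·L/D + ΣK]·(ρV²/2) = [0.02341·51.2/0.029 + 7.58]·(602·0.442²/2) = [41.33 + 7.58]·58.8 = 2876 Pa.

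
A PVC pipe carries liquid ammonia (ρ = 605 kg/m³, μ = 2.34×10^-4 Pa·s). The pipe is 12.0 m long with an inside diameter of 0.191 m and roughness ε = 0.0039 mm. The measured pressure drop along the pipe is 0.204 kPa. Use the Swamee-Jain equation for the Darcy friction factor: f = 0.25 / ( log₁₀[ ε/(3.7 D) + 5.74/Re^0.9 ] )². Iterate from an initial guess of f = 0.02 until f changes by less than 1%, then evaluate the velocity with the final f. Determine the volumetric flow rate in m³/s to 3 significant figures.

Rearranging Darcy-Weisbach: V = √(2·ΔP·D/(f·L·ρ)). With ε/D = 3.9e-06/0.191 = 2.04e-05, iterate starting from f = 0.02:
  f = 0.02 → V = √(2·204·0.191/(0.02·12·605)) = 0.7326 m/s; Re = ρVD/μ = 3.618e+05; f → 0.01415
  f = 0.01415 → V = 0.871 m/s; Re = 4.301e+05; f → 0.01374
  f = 0.01374 → V = 0.8837 m/s; Re = 4.364e+05; f → 0.01371
Converged (Δf/f < 1%). With the final f = 0.01371: V = √(2·204·0.191/(0.01371·12·605)) = 0.8848 m/s.
Q = V·A = 0.8848·(π/4·0.191²) = 0.02535 m³/s = 0.0254 m³/s.

Q ≈ 0.0254 m³/s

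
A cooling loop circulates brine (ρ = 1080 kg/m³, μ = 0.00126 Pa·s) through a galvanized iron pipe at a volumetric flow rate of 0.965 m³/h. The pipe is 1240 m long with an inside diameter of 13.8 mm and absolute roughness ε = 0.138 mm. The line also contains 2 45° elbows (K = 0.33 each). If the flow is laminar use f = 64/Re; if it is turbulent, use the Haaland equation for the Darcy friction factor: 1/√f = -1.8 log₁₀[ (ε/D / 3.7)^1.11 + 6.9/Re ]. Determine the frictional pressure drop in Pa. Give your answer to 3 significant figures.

Q = 0.965 m³/h = 0.965/3600 = 0.0002681 m³/s.
Cross-sectional area A = πD²/4 = π(0.0138)²/4 = 0.0001496 m²; mean velocity V = Q/A = 0.0002681/0.0001496 = 1.792 m/s.
Reynolds number Re = ρVD/μ = 1080 · 1.792 · 0.0138 / 0.00126 = 2.12e+04.
Re > 4000 → turbulent. Relative roughness ε/D = 0.000138/0.0138 = 0.01. Haaland: 1/√f = -1.8 log₁₀[(0.01/3.7)^1.11 + 6.9/2.12e+04] = -1.8 log₁₀[0.00141 + 0.000325] = 4.969, so f = 0.0405.
Total minor-loss coefficient ΣK = 2·0.33 = 0.66.
ΔP = [f·L/D + ΣK]·(ρV²/2) = [0.0405·1240/0.0138 + 0.66]·(1080·1.792²/2) = [3639 + 0.66]·1734 = 6.313e+06 Pa.

ΔP ≈ 6.31×10^6 Pa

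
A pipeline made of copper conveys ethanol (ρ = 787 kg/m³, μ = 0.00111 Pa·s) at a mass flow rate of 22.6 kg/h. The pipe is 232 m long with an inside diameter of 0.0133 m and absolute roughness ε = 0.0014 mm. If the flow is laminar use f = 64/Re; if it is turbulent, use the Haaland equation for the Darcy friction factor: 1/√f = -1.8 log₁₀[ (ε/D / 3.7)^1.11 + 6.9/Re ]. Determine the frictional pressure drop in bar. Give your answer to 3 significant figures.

ΔP ≈ 0.0267 bar

ṁ = 22.6 kg/h = 22.6/3600 = 0.006278 kg/s.
A = πD²/4 = π(0.0133)²/4 = 0.0001389 m²; mean velocity V = ṁ/(ρA) = 0.006278/(787 · 0.0001389) = 0.05742 m/s.
Reynolds number Re = ρVD/μ = 787 · 0.05742 · 0.0133 / 0.00111 = 541.4.
Re < 2300 → laminar flow, so f = 64/Re = 64/541.4 = 0.1182 (the turbulent correlation is not needed).
Darcy-Weisbach: ΔP = f(L/D)(ρV²/2) = 0.1182·(232/0.0133)·(787·0.05742²/2) = 0.1182·1.744e+04·1.297 = 2675 Pa.
ΔP = 2675 Pa = 0.0267 bar.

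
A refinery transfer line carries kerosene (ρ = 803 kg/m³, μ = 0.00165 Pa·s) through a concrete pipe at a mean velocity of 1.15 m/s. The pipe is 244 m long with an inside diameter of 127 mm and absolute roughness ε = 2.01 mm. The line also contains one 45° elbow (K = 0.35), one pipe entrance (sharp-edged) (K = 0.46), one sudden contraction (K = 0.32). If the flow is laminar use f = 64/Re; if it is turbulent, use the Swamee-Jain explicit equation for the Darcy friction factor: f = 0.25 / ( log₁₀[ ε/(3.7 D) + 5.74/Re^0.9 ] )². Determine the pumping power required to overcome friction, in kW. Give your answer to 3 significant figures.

P ≈ 0.685 kW

Reynolds number Re = ρVD/μ = 803 · 1.15 · 0.127 / 0.00165 = 7.108e+04.
Re > 4000 → turbulent. Relative roughness ε/D = 0.00201/0.127 = 0.0158. Swamee-Jain: f = 0.25/(log₁₀[0.0158/3.7 + 5.74/7.108e+04^0.9])² = 0.25/(log₁₀[0.00428 + 0.000247])² = 0.25/(-2.344)² = 0.04548.
Total minor-loss coefficient ΣK = 1·0.35 + 1·0.46 + 1·0.32 = 1.13.
ΔP = [f·L/D + ΣK]·(ρV²/2) = [0.04548·244/0.127 + 1.13]·(803·1.15²/2) = [87.39 + 1.13]·531 = 4.7e+04 Pa.
Q = V·A = 1.15·0.01267 = 0.01457 m³/s.
Pumping power P = QΔP = 0.01457·4.7e+04 = 684.7 W = 0.685 kW.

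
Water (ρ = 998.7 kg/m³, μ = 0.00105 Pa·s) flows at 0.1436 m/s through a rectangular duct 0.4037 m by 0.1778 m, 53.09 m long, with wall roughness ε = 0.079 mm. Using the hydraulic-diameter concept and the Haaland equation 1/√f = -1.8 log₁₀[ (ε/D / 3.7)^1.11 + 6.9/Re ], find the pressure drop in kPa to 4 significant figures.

ΔP ≈ 0.05193 kPa

Hydraulic diameter D_h = 4A/P = 4·(0.4037·0.1778)/(2·(0.4037+0.1778)) = 0.2871/1.163 = 0.2469 m.
Re = ρVD_h/μ = 998.7·0.1436·0.2469/0.00105 = 3.372e+04.
ε/D_h = 7.9e-05/0.2469 = 0.00032; Haaland gives 1/√f = -1.8 log₁₀[3.09e-05+0.000205] = 6.53, so f = 0.02345.
ΔP = f(L/D_h)(ρV²/2) = 0.02345·53.09/0.2469·10.3 = 51.93 Pa.
ΔP = 0.05193 kPa.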